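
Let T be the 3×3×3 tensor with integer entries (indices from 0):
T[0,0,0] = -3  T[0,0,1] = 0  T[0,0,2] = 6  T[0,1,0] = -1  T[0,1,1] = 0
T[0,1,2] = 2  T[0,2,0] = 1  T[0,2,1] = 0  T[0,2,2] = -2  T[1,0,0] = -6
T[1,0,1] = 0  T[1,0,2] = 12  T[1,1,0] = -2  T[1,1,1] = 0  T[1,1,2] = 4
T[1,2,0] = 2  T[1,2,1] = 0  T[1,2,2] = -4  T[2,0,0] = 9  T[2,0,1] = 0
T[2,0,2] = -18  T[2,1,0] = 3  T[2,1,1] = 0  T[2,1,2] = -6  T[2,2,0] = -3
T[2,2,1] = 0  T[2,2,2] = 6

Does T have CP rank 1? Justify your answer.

If T = a ⊗ b ⊗ c then every fibre of T is a multiple of the corresponding factor, so read the factors off the fibres through the nonzero entry T[0,0,0] = -3.
The mode-1 fibre T[:,0,0] = [-3, -6, 9] gives a = [1, 2, -3] (primitive direction); the mode-2 fibre T[0,:,0] = [-3, -1, 1] gives b = [3, 1, -1]; then c[k] = T[0,0,k] / (a[0]·b[0]) = [-3, 0, 6] / 3 = [-1, 0, 2].
Expanding [1, 2, -3] ⊗ [3, 1, -1] ⊗ [-1, 0, 2] reproduces all 27 entries of T, so T = [1, 2, -3] ⊗ [3, 1, -1] ⊗ [-1, 0, 2] and rank(T) ≤ 1.
Equivalently every frontal slice T[:,:,k] is c[k] times the rank-1 matrix [1, 2, -3] ⊗ [3, 1, -1]. So T has rank 1 (it is nonzero).

Yes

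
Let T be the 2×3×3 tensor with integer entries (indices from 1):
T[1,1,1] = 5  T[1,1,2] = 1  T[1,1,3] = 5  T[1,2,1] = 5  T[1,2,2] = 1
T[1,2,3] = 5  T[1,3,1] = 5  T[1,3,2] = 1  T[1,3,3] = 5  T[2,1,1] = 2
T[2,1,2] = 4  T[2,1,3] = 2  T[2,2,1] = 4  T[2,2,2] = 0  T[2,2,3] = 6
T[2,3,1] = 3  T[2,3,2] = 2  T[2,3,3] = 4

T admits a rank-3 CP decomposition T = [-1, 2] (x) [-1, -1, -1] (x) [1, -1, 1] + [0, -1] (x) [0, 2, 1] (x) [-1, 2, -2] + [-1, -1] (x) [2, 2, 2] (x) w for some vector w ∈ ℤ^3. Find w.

w = [-2, -1, -2]

Subtract the known terms from T to get the rank-1 residual R = [-1, -1] (x) [2, 2, 2] (x) w, so R[i,j,k] = a[i]·b[j]·w[k]. Pick indices with nonzero a[1]·b[1] = (-1)·(2) = -2. Only the fibre through (1,1,·) is needed: R[1,1,:] = T[1,1,:] − Σₗ aₗ[1]bₗ[1]cₗ = [5, 1, 5] − (-1)·(-1)·[1, -1, 1] − (0)·(0)·[-1, 2, -2] = [4, 2, 4]. Then w[k] = R[1,1,k] / -2 for each k, giving w = [4, 2, 4] / -2 = [-2, -1, -2].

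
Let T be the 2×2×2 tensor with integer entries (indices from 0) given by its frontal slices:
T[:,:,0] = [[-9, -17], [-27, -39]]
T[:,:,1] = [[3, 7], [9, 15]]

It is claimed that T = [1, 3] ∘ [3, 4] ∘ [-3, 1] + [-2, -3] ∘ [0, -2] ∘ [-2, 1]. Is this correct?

Reconstruct entry (0,1,0) from the claimed factors: Σₗ aₗ[0]bₗ[1]cₗ[0] = (1)·(4)·(-3) + (-2)·(-2)·(-2) = -20, but T[0,1,0] = -17. The claim is false.

No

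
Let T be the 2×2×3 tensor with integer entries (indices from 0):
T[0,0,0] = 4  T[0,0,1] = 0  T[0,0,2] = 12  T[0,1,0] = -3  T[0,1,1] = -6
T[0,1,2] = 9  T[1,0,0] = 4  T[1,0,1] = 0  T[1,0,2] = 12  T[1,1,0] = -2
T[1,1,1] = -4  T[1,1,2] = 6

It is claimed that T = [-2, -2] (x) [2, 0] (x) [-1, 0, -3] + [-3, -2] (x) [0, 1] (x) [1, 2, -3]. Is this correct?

Reconstruct entrywise from the claimed factors. For example, T[0,0,1] = 0 and Σₗ aₗ[0]bₗ[0]cₗ[1] = (-2)·(2)·(0) + (-3)·(0)·(2) = 0; checking all 12 entries, every one matches. The claim holds.

Yes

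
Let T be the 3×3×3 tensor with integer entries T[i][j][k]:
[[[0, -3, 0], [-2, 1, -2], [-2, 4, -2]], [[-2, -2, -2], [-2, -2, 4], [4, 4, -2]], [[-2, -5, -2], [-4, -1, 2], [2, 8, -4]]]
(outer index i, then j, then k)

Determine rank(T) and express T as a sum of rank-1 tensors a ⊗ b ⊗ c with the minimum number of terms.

rank(T) = 3

Lower bound: the mode-2 unfolding of T (rows indexed by j, columns by (i,k) = (0,0), (0,1), (0,2), (1,0), (1,1), (1,2), (2,0), (2,1), (2,2)) is [[0, -3, 0, -2, -2, -2, -2, -5, -2], [-2, 1, -2, -2, -2, 4, -4, -1, 2], [-2, 4, -2, 4, 4, -2, 2, 8, -4]].
There the 3×3 minor on rows j ∈ {0, 1, 2}, columns (i,k) ∈ {(0,0), (0,1), (1,0)} is det [[0, -3, -2], [-2, 1, -2], [-2, 4, 4]] = -24 ≠ 0, so this unfolding has rank ≥ 3; CP rank is at least every unfolding rank, so rank(T) ≥ 3. (This is only a lower bound: in general the CP rank may exceed every unfolding rank, so we still need to exhibit 3 rank-1 terms summing to T.)
Upper bound: T is a sum of 3 rank-1 terms, T = [0, 1, 1] ⊗ [0, 1, -1] ⊗ [-2, -2, 4] + [1, 0, 1] ⊗ [1, -1, -2] ⊗ [2, -1, 2] + [1, 1, 2] ⊗ [1, 0, -1] ⊗ [-2, -2, -2] (written with every a and b primitive with positive leading entry and the scale carried by c; CP decompositions are not unique, and this one is verified by expanding entrywise), so rank(T) ≤ 3.
These bounds meet, so rank(T) = 3.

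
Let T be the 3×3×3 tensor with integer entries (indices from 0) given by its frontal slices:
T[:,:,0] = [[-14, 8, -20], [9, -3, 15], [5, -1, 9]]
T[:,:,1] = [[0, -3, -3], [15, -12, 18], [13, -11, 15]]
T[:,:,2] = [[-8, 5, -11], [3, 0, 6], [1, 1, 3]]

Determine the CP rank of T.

2

Lower bound: the mode-2 unfolding of T (rows indexed by j, columns by (i,k) = (0,0), (0,1), (0,2), (1,0), (1,1), (1,2), (2,0), (2,1), (2,2)) is [[-14, 0, -8, 9, 15, 3, 5, 13, 1], [8, -3, 5, -3, -12, 0, -1, -11, 1], [-20, -3, -11, 15, 18, 6, 9, 15, 3]].
There the 2×2 minor on rows j ∈ {0, 1}, columns (i,k) ∈ {(0,0), (0,1)} is det [[-14, 0], [8, -3]] = 42 ≠ 0, so this unfolding has rank ≥ 2; CP rank is at least every unfolding rank, so rank(T) ≥ 2. (Flattening ranks never certify an upper bound on CP rank; for that we must actually write T with 2 rank-1 terms.)
Upper bound — finding two terms. Write S_k = T[:,:,k] for the frontal slices: S₀ = [[-14, 8, -20], [9, -3, 15], [5, -1, 9]], S₁ = [[0, -3, -3], [15, -12, 18], [13, -11, 15]], S₂ = [[-8, 5, -11], [3, 0, 6], [1, 1, 3]].
If T = a₁ ∘ b₁ ∘ c₁ + a₂ ∘ b₂ ∘ c₂ then each S_k = c₁[k]·a₁b₁ᵀ + c₂[k]·a₂b₂ᵀ. S₀ and S₁ are linearly independent, so a₁b₁ᵀ and a₂b₂ᵀ must span the same plane of matrices: they are the rank-1 matrices of the form x·S₀ + y·S₁.
The 2×2 minor of x·S₀ + y·S₁ on rows {0,1}, columns {0,1} is −30·x² + 75·xy + 45·y² = (-15)·(x − 3·y)(2·x + y), vanishing at (x:y) = (3:1) and (1:-2).
M₁ = 3·S₀ + S₁ = [[-42, 21, -63], [42, -21, 63], [28, -14, 42]] = (-7)·[3, -3, -2][2, -1, 3]ᵀ and M₂ = S₀ − 2·S₁ = [[-14, 14, -14], [-21, 21, -21], [-21, 21, -21]] = (-7)·[2, 3, 3][1, -1, 1]ᵀ, so take a₁ = [3, -3, -2], b₁ = [2, -1, 3], a₂ = [2, 3, 3], b₂ = [1, -1, 1].
Each slice is an integer combination of E₁ = a₁b₁ᵀ and E₂ = a₂b₂ᵀ: S₀ = −2·E₁ − E₂, S₁ = −E₁ + 3·E₂, S₂ = −E₁ − E₂; reading off coefficients, c₁ = [-2, -1, -1] and c₂ = [-1, 3, -1].
Hence T = [3, -3, -2] ∘ [2, -1, 3] ∘ [-2, -1, -1] + [2, 3, 3] ∘ [1, -1, 1] ∘ [-1, 3, -1], so rank(T) ≤ 2.
These bounds meet, so rank(T) = 2.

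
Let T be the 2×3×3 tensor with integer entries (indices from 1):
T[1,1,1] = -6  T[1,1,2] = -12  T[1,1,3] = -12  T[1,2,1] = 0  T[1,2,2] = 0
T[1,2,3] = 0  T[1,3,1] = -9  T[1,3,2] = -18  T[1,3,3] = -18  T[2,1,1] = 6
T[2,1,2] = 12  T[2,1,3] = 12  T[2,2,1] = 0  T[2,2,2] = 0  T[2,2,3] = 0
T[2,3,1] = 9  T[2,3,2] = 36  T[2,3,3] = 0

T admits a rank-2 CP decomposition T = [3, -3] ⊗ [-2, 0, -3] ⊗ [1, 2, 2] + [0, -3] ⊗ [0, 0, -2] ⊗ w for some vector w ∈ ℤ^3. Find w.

Subtract the known terms from T to get the rank-1 residual R = [0, -3] ⊗ [0, 0, -2] ⊗ w, so R[i,j,k] = a[i]·b[j]·w[k]. Pick indices with nonzero a[2]·b[3] = (-3)·(-2) = 6. Only the fibre through (2,3,·) is needed: R[2,3,:] = T[2,3,:] − Σₗ aₗ[2]bₗ[3]cₗ = [9, 36, 0] − (-3)·(-3)·[1, 2, 2] = [0, 18, -18]. Then w[k] = R[2,3,k] / 6 for each k, giving w = [0, 18, -18] / 6 = [0, 3, -3].

w = [0, 3, -3]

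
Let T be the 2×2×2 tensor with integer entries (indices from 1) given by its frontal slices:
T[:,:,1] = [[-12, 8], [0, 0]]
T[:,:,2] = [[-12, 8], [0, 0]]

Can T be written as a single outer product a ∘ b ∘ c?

If T = a ∘ b ∘ c then every fibre of T is a multiple of the corresponding factor, so read the factors off the fibres through the nonzero entry T[1,1,1] = -12.
The mode-1 fibre T[:,1,1] = [-12, 0] gives a = [1, 0] (primitive direction); the mode-2 fibre T[1,:,1] = [-12, 8] gives b = [3, -2]; then c[k] = T[1,1,k] / (a[1]·b[1]) = [-12, -12] / 3 = [-4, -4].
Expanding [1, 0] ∘ [3, -2] ∘ [-4, -4] reproduces all 8 entries of T, so T = [1, 0] ∘ [3, -2] ∘ [-4, -4] and rank(T) ≤ 1.
Equivalently every frontal slice T[:,:,k] is c[k] times the rank-1 matrix [1, 0] ∘ [3, -2]. So T has rank 1 (it is nonzero).

Yes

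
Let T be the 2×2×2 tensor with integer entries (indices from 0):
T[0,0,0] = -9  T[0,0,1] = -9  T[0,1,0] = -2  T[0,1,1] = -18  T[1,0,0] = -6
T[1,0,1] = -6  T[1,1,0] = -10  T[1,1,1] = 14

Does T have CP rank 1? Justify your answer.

No

The mode-2 unfolding of T (rows indexed by j, columns by (i,k) = (0,0), (0,1), (1,0), (1,1)) is [[-9, -9, -6, -6], [-2, -18, -10, 14]].
There the 2×2 minor on rows j ∈ {0, 1}, columns (i,k) ∈ {(0,0), (0,1)} is det [[-9, -9], [-2, -18]] = 144 ≠ 0, so this unfolding has rank ≥ 2; CP rank is at least every unfolding rank, so rank(T) ≥ 2.
In particular rank(T) ≥ 2 > 1, so T is not rank-1.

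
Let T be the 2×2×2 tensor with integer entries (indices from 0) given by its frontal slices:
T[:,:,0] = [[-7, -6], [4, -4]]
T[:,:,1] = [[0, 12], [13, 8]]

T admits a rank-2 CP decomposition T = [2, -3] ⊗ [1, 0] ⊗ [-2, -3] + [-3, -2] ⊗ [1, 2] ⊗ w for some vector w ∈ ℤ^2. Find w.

w = [1, -2]

Subtract the known terms from T to get the rank-1 residual R = [-3, -2] ⊗ [1, 2] ⊗ w, so R[i,j,k] = a[i]·b[j]·w[k]. Pick indices with nonzero a[0]·b[0] = (-3)·(1) = -3. Only the fibre through (0,0,·) is needed: R[0,0,:] = T[0,0,:] − Σₗ aₗ[0]bₗ[0]cₗ = [-7, 0] − (2)·(1)·[-2, -3] = [-3, 6]. Then w[k] = R[0,0,k] / -3 for each k, giving w = [-3, 6] / -3 = [1, -2].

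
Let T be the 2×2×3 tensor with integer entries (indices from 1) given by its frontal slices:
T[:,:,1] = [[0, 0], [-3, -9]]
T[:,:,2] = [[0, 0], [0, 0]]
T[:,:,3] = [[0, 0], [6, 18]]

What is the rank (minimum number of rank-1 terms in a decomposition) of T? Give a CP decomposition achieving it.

rank(T) = 1

Lower bound: T ≠ 0 (e.g. T[2,1,1] = -3), so rank(T) ≥ 1.
Upper bound: if T = a ⊗ b ⊗ c then every fibre of T is a multiple of the corresponding factor, so read the factors off the fibres through the nonzero entry T[2,1,1] = -3.
The mode-1 fibre T[:,1,1] = [0, -3] gives a = [0, 1] (primitive direction); the mode-2 fibre T[2,:,1] = [-3, -9] gives b = [1, 3]; then c[k] = T[2,1,k] / (a[2]·b[1]) = [-3, 0, 6] / 1 = [-3, 0, 6].
Expanding [0, 1] ⊗ [1, 3] ⊗ [-3, 0, 6] reproduces all 12 entries of T, so T = [0, 1] ⊗ [1, 3] ⊗ [-3, 0, 6] and rank(T) ≤ 1.
These bounds meet, so rank(T) = 1.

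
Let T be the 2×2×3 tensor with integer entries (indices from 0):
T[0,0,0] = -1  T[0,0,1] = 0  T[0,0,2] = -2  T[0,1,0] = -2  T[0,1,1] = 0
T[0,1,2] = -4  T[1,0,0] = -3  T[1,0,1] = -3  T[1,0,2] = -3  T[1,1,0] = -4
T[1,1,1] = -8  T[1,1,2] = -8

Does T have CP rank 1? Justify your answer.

The mode-3 unfolding of T (rows indexed by k, columns by (i,j) = (0,0), (0,1), (1,0), (1,1)) is [[-1, -2, -3, -4], [0, 0, -3, -8], [-2, -4, -3, -8]].
There the 3×3 minor on rows k ∈ {0, 1, 2}, columns (i,j) ∈ {(0,0), (1,0), (1,1)} is det [[-1, -3, -4], [0, -3, -8], [-2, -3, -8]] = -24 ≠ 0, so this unfolding has rank ≥ 3; CP rank is at least every unfolding rank, so rank(T) ≥ 3.
In particular rank(T) ≥ 3 > 1, so T is not rank-1.

No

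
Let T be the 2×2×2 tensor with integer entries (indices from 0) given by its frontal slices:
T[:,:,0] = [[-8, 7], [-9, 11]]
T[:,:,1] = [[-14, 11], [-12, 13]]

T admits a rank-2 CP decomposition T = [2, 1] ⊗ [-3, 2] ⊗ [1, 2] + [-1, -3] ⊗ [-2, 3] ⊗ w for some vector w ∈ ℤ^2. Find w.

Subtract the known terms from T to get the rank-1 residual R = [-1, -3] ⊗ [-2, 3] ⊗ w, so R[i,j,k] = a[i]·b[j]·w[k]. Pick indices with nonzero a[0]·b[0] = (-1)·(-2) = 2. Only the fibre through (0,0,·) is needed: R[0,0,:] = T[0,0,:] − Σₗ aₗ[0]bₗ[0]cₗ = [-8, -14] − (2)·(-3)·[1, 2] = [-2, -2]. Then w[k] = R[0,0,k] / 2 for each k, giving w = [-2, -2] / 2 = [-1, -1].

w = [-1, -1]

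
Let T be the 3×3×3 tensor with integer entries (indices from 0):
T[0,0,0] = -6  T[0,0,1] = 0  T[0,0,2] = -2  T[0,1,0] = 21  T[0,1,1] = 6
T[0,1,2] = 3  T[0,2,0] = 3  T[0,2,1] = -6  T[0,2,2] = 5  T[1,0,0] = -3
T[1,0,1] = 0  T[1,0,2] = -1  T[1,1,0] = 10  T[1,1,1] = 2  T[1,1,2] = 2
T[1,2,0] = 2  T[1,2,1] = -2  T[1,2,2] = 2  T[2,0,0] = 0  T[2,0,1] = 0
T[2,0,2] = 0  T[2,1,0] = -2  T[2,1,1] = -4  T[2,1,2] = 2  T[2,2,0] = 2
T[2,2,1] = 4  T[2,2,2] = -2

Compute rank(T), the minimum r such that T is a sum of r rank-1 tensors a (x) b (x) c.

Lower bound: the mode-1 unfolding of T (rows indexed by i, columns by (j,k) = (0,0), (0,1), (0,2), (1,0), (1,1), (1,2), (2,0), (2,1), (2,2)) is [[-6, 0, -2, 21, 6, 3, 3, -6, 5], [-3, 0, -1, 10, 2, 2, 2, -2, 2], [0, 0, 0, -2, -4, 2, 2, 4, -2]].
There the 2×2 minor on rows i ∈ {0, 1}, columns (j,k) ∈ {(0,0), (1,0)} is det [[-6, 21], [-3, 10]] = 3 ≠ 0, so this unfolding has rank ≥ 2; CP rank is at least every unfolding rank, so rank(T) ≥ 2. (Unfolding ranks only ever bound the CP rank from below — rank(T) can be strictly larger than all of them — so the matching upper bound has to come from an explicit 2-term decomposition.)
Upper bound — finding two terms. Write S_k = T[:,:,k] for the frontal slices: S₀ = [[-6, 21, 3], [-3, 10, 2], [0, -2, 2]], S₁ = [[0, 6, -6], [0, 2, -2], [0, -4, 4]], S₂ = [[-2, 3, 5], [-1, 2, 2], [0, 2, -2]].
If T = a₁ (x) b₁ (x) c₁ + a₂ (x) b₂ (x) c₂ then each S_k = c₁[k]·a₁b₁ᵀ + c₂[k]·a₂b₂ᵀ. S₀ and S₁ are linearly independent, so a₁b₁ᵀ and a₂b₂ᵀ must span the same plane of matrices: they are the rank-1 matrices of the form x·S₀ + y·S₁.
The 2×2 minor of x·S₀ + y·S₁ on rows {0,1}, columns {0,1} is 3·x² + 6·xy = 3·(x + 2·y)(x), vanishing at (x:y) = (2:-1) and (0:1).
M₁ = 2·S₀ − S₁ = [[-12, 36, 12], [-6, 18, 6], [0, 0, 0]] = (-6)·(2, 1, 0)(1, -3, -1)ᵀ and M₂ = S₁ = [[0, 6, -6], [0, 2, -2], [0, -4, 4]] = 2·(3, 1, -2)(0, 1, -1)ᵀ, so take a₁ = (2, 1, 0), b₁ = (1, -3, -1), a₂ = (3, 1, -2), b₂ = (0, 1, -1).
Each slice is an integer combination of E₁ = a₁b₁ᵀ and E₂ = a₂b₂ᵀ: S₀ = −3·E₁ + E₂, S₁ = 2·E₂, S₂ = −E₁ − E₂; reading off coefficients, c₁ = (-3, 0, -1) and c₂ = (1, 2, -1).
Hence T = (2, 1, 0) (x) (1, -3, -1) (x) (-3, 0, -1) + (3, 1, -2) (x) (0, 1, -1) (x) (1, 2, -1), so rank(T) ≤ 2.
These bounds meet, so rank(T) = 2.
Check entry T[2,1,2] = 2: (0)·(-3)·(-1) + (-2)·(1)·(-1) = 2.

2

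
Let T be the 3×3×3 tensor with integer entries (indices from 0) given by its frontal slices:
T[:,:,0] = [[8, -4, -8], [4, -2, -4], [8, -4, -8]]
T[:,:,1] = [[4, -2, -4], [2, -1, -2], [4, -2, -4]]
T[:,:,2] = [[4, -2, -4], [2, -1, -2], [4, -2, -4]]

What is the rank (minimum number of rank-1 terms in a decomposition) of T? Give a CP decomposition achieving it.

Lower bound: T ≠ 0 (e.g. T[0,0,0] = 8), so rank(T) ≥ 1.
Upper bound: if T = a ⊗ b ⊗ c then every fibre of T is a multiple of the corresponding factor, so read the factors off the fibres through the nonzero entry T[0,0,0] = 8.
The mode-1 fibre T[:,0,0] = [8, 4, 8] gives a = [2, 1, 2] (primitive direction); the mode-2 fibre T[0,:,0] = [8, -4, -8] gives b = [2, -1, -2]; then c[k] = T[0,0,k] / (a[0]·b[0]) = [8, 4, 4] / 4 = [2, 1, 1].
Expanding [2, 1, 2] ⊗ [2, -1, -2] ⊗ [2, 1, 1] reproduces all 27 entries of T, so T = [2, 1, 2] ⊗ [2, -1, -2] ⊗ [2, 1, 1] and rank(T) ≤ 1.
These bounds meet, so rank(T) = 1.

rank(T) = 1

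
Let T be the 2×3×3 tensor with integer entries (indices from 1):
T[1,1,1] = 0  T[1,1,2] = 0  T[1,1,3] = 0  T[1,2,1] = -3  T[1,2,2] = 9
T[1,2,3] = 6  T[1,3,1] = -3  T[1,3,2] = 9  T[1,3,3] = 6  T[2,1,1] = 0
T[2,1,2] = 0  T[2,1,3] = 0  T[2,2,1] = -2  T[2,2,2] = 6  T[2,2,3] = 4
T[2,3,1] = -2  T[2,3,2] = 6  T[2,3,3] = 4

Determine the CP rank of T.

Lower bound: T ≠ 0 (e.g. T[1,2,1] = -3), so rank(T) ≥ 1.
Upper bound: if T = a ⊗ b ⊗ c then every fibre of T is a multiple of the corresponding factor, so read the factors off the fibres through the nonzero entry T[1,2,1] = -3.
The mode-1 fibre T[:,2,1] = [-3, -2] gives a = [3, 2] (primitive direction); the mode-2 fibre T[1,:,1] = [0, -3, -3] gives b = [0, 1, 1]; then c[k] = T[1,2,k] / (a[1]·b[2]) = [-3, 9, 6] / 3 = [-1, 3, 2].
Expanding [3, 2] ⊗ [0, 1, 1] ⊗ [-1, 3, 2] reproduces all 18 entries of T, so T = [3, 2] ⊗ [0, 1, 1] ⊗ [-1, 3, 2] and rank(T) ≤ 1.
These bounds meet, so rank(T) = 1.

1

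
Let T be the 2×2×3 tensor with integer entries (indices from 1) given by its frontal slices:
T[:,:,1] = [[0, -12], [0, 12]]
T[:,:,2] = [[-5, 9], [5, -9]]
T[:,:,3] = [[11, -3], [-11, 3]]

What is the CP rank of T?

Lower bound: the mode-3 unfolding of T (rows indexed by k, columns by (i,j) = (1,1), (1,2), (2,1), (2,2)) is [[0, -12, 0, 12], [-5, 9, 5, -9], [11, -3, -11, 3]].
There the 2×2 minor on rows k ∈ {1, 2}, columns (i,j) ∈ {(1,1), (1,2)} is det [[0, -12], [-5, 9]] = -60 ≠ 0, so this unfolding has rank ≥ 2; CP rank is at least every unfolding rank, so rank(T) ≥ 2. (Flattening ranks never certify an upper bound on CP rank; for that we must actually write T with 2 rank-1 terms.)
Upper bound — finding two terms. Every mode-1 slice of T is a multiple of one matrix: T[i,:,:] = a[i]·M with a = [1, -1] and M = [[0, -5, 11], [-12, 9, -3]] (rows indexed by j, columns by k). So it suffices to write M as a sum of two rank-1 matrices.
Splitting M by its rows (j = 1, 2), M = [1, 0][0, -5, 11]ᵀ + [0, 1][-12, 9, -3]ᵀ.
Hence T = [1, -1] ⊗ [1, 0] ⊗ [0, -5, 11] + [1, -1] ⊗ [0, 1] ⊗ [-12, 9, -3], so rank(T) ≤ 2.
These bounds meet, so rank(T) = 2.

2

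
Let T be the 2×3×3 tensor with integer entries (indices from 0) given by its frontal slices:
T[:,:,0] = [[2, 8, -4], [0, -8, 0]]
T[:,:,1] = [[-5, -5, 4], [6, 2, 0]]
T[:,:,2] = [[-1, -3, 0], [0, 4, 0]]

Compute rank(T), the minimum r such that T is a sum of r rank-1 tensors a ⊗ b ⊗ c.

3

Lower bound: in the mode-2 unfolding of T (rows indexed by j, columns by (i,k)) the 3×3 minor on rows j ∈ {0, 1, 2}, columns (i,k) ∈ {(0,0), (0,1), (0,2)} is det [[2, -5, -1], [8, -5, -3], [-4, 4, 0]] = -48 ≠ 0, so that unfolding has rank ≥ 3 and hence rank(T) ≥ 3 (CP rank is at least every unfolding rank, though it can be larger).
Upper bound: T is a sum of 3 rank-1 terms, T = [1, -2] ⊗ [1, -1, 0] ⊗ [-2, -1, 1] + [1, -1] ⊗ [1, 1, 0] ⊗ [4, -4, -2] + [1, 0] ⊗ [0, 1, -2] ⊗ [2, -2, 0] (written with every a and b primitive with positive leading entry and the scale carried by c; CP decompositions are not unique, and this one is verified by expanding entrywise), so rank(T) ≤ 3.
These bounds meet, so rank(T) = 3.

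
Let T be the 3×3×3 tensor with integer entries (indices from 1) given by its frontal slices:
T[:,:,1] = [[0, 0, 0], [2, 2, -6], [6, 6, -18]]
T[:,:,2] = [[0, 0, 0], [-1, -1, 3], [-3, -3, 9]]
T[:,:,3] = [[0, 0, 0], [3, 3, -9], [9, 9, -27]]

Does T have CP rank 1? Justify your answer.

The mode-1 fibre T[:,1,1] = [0, 2, 6] gives a = [0, 1, 3] (primitive direction); the mode-2 fibre T[2,:,1] = [2, 2, -6] gives b = [1, 1, -3]; then c[k] = T[2,1,k] / (a[2]·b[1]) = [2, -1, 3] / 1 = [2, -1, 3].
Expanding [0, 1, 3] (x) [1, 1, -3] (x) [2, -1, 3] reproduces all 27 entries of T, so T = [0, 1, 3] (x) [1, 1, -3] (x) [2, -1, 3] and rank(T) ≤ 1.
Equivalently every frontal slice T[:,:,k] is c[k] times the rank-1 matrix [0, 1, 3] (x) [1, 1, -3]. So T has rank 1 (it is nonzero).

Yes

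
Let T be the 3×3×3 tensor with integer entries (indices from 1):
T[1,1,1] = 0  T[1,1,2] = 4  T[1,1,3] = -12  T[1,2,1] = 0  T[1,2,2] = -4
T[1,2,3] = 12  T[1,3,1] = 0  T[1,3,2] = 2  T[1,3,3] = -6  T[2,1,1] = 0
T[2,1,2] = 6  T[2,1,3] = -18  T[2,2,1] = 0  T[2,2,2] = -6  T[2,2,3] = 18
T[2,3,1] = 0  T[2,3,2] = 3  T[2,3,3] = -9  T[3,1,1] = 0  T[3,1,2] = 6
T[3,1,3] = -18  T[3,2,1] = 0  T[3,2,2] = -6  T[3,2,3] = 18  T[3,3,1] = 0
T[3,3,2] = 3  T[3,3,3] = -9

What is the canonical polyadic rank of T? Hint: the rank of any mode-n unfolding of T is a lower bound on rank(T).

1

Lower bound: T ≠ 0 (e.g. T[1,1,2] = 4), so rank(T) ≥ 1.
Upper bound: if T = a ⊗ b ⊗ c then every fibre of T is a multiple of the corresponding factor, so read the factors off the fibres through the nonzero entry T[1,1,2] = 4.
The mode-1 fibre T[:,1,2] = [4, 6, 6] gives a = [2, 3, 3] (primitive direction); the mode-2 fibre T[1,:,2] = [4, -4, 2] gives b = [2, -2, 1]; then c[k] = T[1,1,k] / (a[1]·b[1]) = [0, 4, -12] / 4 = [0, 1, -3].
Expanding [2, 3, 3] ⊗ [2, -2, 1] ⊗ [0, 1, -3] reproduces all 27 entries of T, so T = [2, 3, 3] ⊗ [2, -2, 1] ⊗ [0, 1, -3] and rank(T) ≤ 1.
These bounds meet, so rank(T) = 1.
Check entry T[3,2,3] = 18: (3)·(-2)·(-3) = 18.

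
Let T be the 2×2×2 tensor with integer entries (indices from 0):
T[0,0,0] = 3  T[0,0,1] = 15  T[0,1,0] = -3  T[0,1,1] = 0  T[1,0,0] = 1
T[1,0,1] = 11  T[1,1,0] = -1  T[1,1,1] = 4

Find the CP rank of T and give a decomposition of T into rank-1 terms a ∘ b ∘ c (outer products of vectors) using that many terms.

rank(T) = 2

Lower bound: the mode-1 unfolding of T (rows indexed by i, columns by (j,k) = (0,0), (0,1), (1,0), (1,1)) is [[3, 15, -3, 0], [1, 11, -1, 4]].
There the 2×2 minor on rows i ∈ {0, 1}, columns (j,k) ∈ {(0,0), (0,1)} is det [[3, 15], [1, 11]] = 18 ≠ 0, so this unfolding has rank ≥ 2; CP rank is at least every unfolding rank, so rank(T) ≥ 2. (Unfolding ranks only ever bound the CP rank from below — rank(T) can be strictly larger than all of them — so the matching upper bound has to come from an explicit 2-term decomposition.)
Upper bound — finding two terms. Write S_k = T[:,:,k] for the frontal slices: S₀ = [[3, -3], [1, -1]], S₁ = [[15, 0], [11, 4]].
If T = a₁ ∘ b₁ ∘ c₁ + a₂ ∘ b₂ ∘ c₂ then each S_k = c₁[k]·a₁b₁ᵀ + c₂[k]·a₂b₂ᵀ. S₀ and S₁ are linearly independent, so a₁b₁ᵀ and a₂b₂ᵀ must span the same plane of matrices: they are the rank-1 matrices of the form x·S₀ + y·S₁.
det(x·S₀ + y·S₁) is 30·xy + 60·y² = 30·(x + 2·y)(y), vanishing at (x:y) = (2:-1) and (1:0).
M₁ = 2·S₀ − S₁ = [[-9, -6], [-9, -6]] = (-3)·[1, 1][3, 2]ᵀ and M₂ = S₀ = [[3, -3], [1, -1]] = [3, 1][1, -1]ᵀ, so take a₁ = [1, 1], b₁ = [3, 2], a₂ = [3, 1], b₂ = [1, -1].
Each slice is an integer combination of E₁ = a₁b₁ᵀ and E₂ = a₂b₂ᵀ: S₀ = E₂, S₁ = 3·E₁ + 2·E₂; reading off coefficients, c₁ = [0, 3] and c₂ = [1, 2].
Hence T = [1, 1] ∘ [3, 2] ∘ [0, 3] + [3, 1] ∘ [1, -1] ∘ [1, 2], so rank(T) ≤ 2.
These bounds meet, so rank(T) = 2.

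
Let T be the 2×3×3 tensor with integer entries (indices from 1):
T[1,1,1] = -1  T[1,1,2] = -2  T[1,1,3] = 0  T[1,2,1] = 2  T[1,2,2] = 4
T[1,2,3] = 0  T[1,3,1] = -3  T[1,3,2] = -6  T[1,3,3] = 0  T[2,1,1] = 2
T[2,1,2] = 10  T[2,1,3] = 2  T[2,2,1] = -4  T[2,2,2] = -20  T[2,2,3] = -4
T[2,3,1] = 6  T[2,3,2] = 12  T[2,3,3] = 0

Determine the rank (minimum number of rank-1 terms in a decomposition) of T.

Lower bound: in the mode-3 unfolding of T (rows indexed by k, columns by (i,j)) the 2×2 minor on rows k ∈ {1, 2}, columns (i,j) ∈ {(1,1), (2,1)} is det [[-1, 2], [-2, 10]] = -6 ≠ 0, so that unfolding has rank ≥ 2 and hence rank(T) ≥ 2 (CP rank is at least every unfolding rank, though it can be larger).
Upper bound: with S_k = T[:,:,k], the two rank-1 terms a₁b₁ᵀ, a₂b₂ᵀ are the rank-1 members of the pencil x·S₁ + y·S₂.
The 2×2 minor of x·S₁ + y·S₂ on rows {1,2}, columns {1,3} is 18·xy + 36·y² = 18·(x + 2·y)(y), vanishing at (x:y) = (2:-1) and (1:0).
M₁ = 2·S₁ − S₂ = [[0, 0, 0], [-6, 12, 0]] = (-6)·(0, 1)(1, -2, 0)ᵀ and M₂ = S₁ = [[-1, 2, -3], [2, -4, 6]] = −(1, -2)(1, -2, 3)ᵀ, so take a₁ = (0, 1), b₁ = (1, -2, 0), a₂ = (1, -2), b₂ = (1, -2, 3).
Each slice is an integer combination of E₁ = a₁b₁ᵀ and E₂ = a₂b₂ᵀ: S₁ = −E₂, S₂ = 6·E₁ − 2·E₂, S₃ = 2·E₁; reading off coefficients, c₁ = (0, 6, 2) and c₂ = (-1, -2, 0).
Hence T = (0, 1) ⊗ (1, -2, 0) ⊗ (0, 6, 2) + (1, -2) ⊗ (1, -2, 3) ⊗ (-1, -2, 0), so rank(T) ≤ 2.
These bounds meet, so rank(T) = 2.

2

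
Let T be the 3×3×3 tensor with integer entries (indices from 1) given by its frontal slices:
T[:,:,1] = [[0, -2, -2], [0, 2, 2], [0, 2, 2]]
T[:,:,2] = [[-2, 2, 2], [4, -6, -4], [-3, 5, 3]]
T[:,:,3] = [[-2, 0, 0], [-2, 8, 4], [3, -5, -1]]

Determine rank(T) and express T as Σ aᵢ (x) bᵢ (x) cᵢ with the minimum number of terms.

rank(T) = 3

Lower bound: the mode-1 unfolding of T (rows indexed by i, columns by (j,k) = (1,1), (1,2), (1,3), (2,1), (2,2), (2,3), (3,1), (3,2), (3,3)) is [[0, -2, -2, -2, 2, 0, -2, 2, 0], [0, 4, -2, 2, -6, 8, 2, -4, 4], [0, -3, 3, 2, 5, -5, 2, 3, -1]].
There the 3×3 minor on rows i ∈ {1, 2, 3}, columns (j,k) ∈ {(1,2), (1,3), (2,1)} is det [[-2, -2, -2], [4, -2, 2], [-3, 3, 2]] = 36 ≠ 0, so this unfolding has rank ≥ 3; CP rank is at least every unfolding rank, so rank(T) ≥ 3. (This is only a lower bound: in general the CP rank may exceed every unfolding rank, so we still need to exhibit 3 rank-1 terms summing to T.)
Upper bound: T is a sum of 3 rank-1 terms, T = [0, 1, -1] (x) [1, -2, -1] (x) [0, 2, -4] + [1, -1, -1] (x) [0, 1, 1] (x) [-2, 0, -2] + [2, -2, 1] (x) [1, -1, -1] (x) [0, -1, -1] (written with every a and b primitive with positive leading entry and the scale carried by c; CP decompositions are not unique, and this one is verified by expanding entrywise), so rank(T) ≤ 3.
These bounds meet, so rank(T) = 3.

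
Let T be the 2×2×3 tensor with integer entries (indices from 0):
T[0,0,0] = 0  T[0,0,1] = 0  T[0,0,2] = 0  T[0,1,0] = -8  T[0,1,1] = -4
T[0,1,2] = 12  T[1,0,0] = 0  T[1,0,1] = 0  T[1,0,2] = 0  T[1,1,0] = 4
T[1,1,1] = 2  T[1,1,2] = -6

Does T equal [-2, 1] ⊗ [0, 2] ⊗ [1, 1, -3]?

No

Reconstruct entry (0,1,0) from the claimed factors: Σₗ aₗ[0]bₗ[1]cₗ[0] = (-2)·(2)·(1) = -4, but T[0,1,0] = -8. The claim is false.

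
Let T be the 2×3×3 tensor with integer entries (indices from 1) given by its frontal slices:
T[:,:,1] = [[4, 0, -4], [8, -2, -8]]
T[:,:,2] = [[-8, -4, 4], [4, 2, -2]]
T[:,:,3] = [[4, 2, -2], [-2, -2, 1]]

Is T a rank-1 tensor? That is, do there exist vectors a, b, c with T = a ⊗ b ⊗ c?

The mode-3 unfolding of T (rows indexed by k, columns by (i,j) = (1,1), (1,2), (1,3), (2,1), (2,2), (2,3)) is [[4, 0, -4, 8, -2, -8], [-8, -4, 4, 4, 2, -2], [4, 2, -2, -2, -2, 1]].
There the 3×3 minor on rows k ∈ {1, 2, 3}, columns (i,j) ∈ {(1,1), (1,2), (2,2)} is det [[4, 0, -2], [-8, -4, 2], [4, 2, -2]] = 16 ≠ 0, so this unfolding has rank ≥ 3; CP rank is at least every unfolding rank, so rank(T) ≥ 3.
In particular rank(T) ≥ 3 > 1, so T is not rank-1.

No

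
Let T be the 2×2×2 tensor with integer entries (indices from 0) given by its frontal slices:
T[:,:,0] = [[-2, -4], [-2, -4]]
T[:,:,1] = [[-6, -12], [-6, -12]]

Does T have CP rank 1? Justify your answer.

The mode-1 fibre T[:,0,0] = [-2, -2] gives a = [1, 1] (primitive direction); the mode-2 fibre T[0,:,0] = [-2, -4] gives b = [1, 2]; then c[k] = T[0,0,k] / (a[0]·b[0]) = [-2, -6] / 1 = [-2, -6].
Expanding [1, 1] ⊗ [1, 2] ⊗ [-2, -6] reproduces all 8 entries of T, so T = [1, 1] ⊗ [1, 2] ⊗ [-2, -6] and rank(T) ≤ 1.
Equivalently every frontal slice T[:,:,k] is c[k] times the rank-1 matrix [1, 1] ⊗ [1, 2]. So T has rank 1 (it is nonzero).

Yes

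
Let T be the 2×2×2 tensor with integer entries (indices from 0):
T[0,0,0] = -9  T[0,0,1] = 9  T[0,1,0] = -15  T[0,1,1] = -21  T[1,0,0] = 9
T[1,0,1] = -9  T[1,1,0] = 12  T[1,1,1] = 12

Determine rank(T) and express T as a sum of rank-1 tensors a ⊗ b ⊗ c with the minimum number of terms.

rank(T) = 2

Lower bound: in the mode-2 unfolding of T (rows indexed by j, columns by (i,k)) the 2×2 minor on rows j ∈ {0, 1}, columns (i,k) ∈ {(0,0), (0,1)} is det [[-9, 9], [-15, -21]] = 324 ≠ 0, so that unfolding has rank ≥ 2 and hence rank(T) ≥ 2 (CP rank is at least every unfolding rank, though it can be larger).
Upper bound: with S_k = T[:,:,k], the two rank-1 terms a₁b₁ᵀ, a₂b₂ᵀ are the rank-1 members of the pencil x·S₀ + y·S₁.
det(x·S₀ + y·S₁) is 27·x² + 54·xy − 81·y² = 27·(x + 3·y)(x − y), vanishing at (x:y) = (3:-1) and (1:1).
M₁ = 3·S₀ − S₁ = [[-36, -24], [36, 24]] = (-12)·(1, -1)(3, 2)ᵀ and M₂ = S₀ + S₁ = [[0, -36], [0, 24]] = (-12)·(3, -2)(0, 1)ᵀ, so take a₁ = (1, -1), b₁ = (3, 2), a₂ = (3, -2), b₂ = (0, 1).
Each slice is an integer combination of E₁ = a₁b₁ᵀ and E₂ = a₂b₂ᵀ: S₀ = −3·E₁ − 3·E₂, S₁ = 3·E₁ − 9·E₂; reading off coefficients, c₁ = (-3, 3) and c₂ = (-3, -9).
Hence T = (1, -1) ⊗ (3, 2) ⊗ (-3, 3) + (3, -2) ⊗ (0, 1) ⊗ (-3, -9), so rank(T) ≤ 2.
These bounds meet, so rank(T) = 2.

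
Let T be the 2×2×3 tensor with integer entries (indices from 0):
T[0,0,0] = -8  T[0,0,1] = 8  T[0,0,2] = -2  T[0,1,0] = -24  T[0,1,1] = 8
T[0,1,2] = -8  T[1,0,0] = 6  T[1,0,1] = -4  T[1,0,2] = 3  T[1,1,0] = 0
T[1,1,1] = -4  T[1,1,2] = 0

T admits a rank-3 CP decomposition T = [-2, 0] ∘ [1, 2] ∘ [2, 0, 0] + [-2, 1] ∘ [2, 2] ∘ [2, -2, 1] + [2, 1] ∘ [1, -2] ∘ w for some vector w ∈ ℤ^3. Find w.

w = [2, 0, 1]

Subtract the known terms from T to get the rank-1 residual R = [2, 1] ∘ [1, -2] ∘ w, so R[i,j,k] = a[i]·b[j]·w[k]. Pick indices with nonzero a[0]·b[0] = (2)·(1) = 2. Only the fibre through (0,0,·) is needed: R[0,0,:] = T[0,0,:] − Σₗ aₗ[0]bₗ[0]cₗ = [-8, 8, -2] − (-2)·(1)·[2, 0, 0] − (-2)·(2)·[2, -2, 1] = [4, 0, 2]. Then w[k] = R[0,0,k] / 2 for each k, giving w = [4, 0, 2] / 2 = [2, 0, 1].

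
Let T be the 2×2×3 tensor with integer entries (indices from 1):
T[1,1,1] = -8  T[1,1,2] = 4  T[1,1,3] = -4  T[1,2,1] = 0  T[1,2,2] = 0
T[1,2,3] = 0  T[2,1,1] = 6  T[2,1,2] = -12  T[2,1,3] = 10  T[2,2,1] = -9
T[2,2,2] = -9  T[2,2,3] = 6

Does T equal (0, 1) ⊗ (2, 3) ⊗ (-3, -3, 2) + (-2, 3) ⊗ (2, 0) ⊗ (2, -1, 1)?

Yes

Reconstruct entrywise from the claimed factors. For example, T[1,1,3] = -4 and Σₗ aₗ[1]bₗ[1]cₗ[3] = (0)·(2)·(2) + (-2)·(2)·(1) = -4; checking all 12 entries, every one matches. The claim holds.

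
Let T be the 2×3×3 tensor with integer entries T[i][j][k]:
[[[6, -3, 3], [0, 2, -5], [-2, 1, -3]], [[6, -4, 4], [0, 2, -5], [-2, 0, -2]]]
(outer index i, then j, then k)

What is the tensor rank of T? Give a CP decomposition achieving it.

Lower bound: in the mode-2 unfolding of T (rows indexed by j, columns by (i,k)) the 3×3 minor on rows j ∈ {0, 1, 2}, columns (i,k) ∈ {(0,0), (0,1), (0,2)} is det [[6, -3, 3], [0, 2, -5], [-2, 1, -3]] = -24 ≠ 0, so that unfolding has rank ≥ 3 and hence rank(T) ≥ 3 (CP rank is at least every unfolding rank, though it can be larger).
Upper bound: T is a sum of 3 rank-1 terms, T = [1, 1] (x) [1, -1, -1] (x) [2, -2, 4] + [1, 1] (x) [2, 1, 0] (x) [2, 0, -1] + [1, 2] (x) [1, 0, 1] (x) [0, -1, 1] (one valid choice — decompositions are not unique — normalised so each a, b is primitive with positive first nonzero entry; check it by expanding all entries), so rank(T) ≤ 3.
These bounds meet, so rank(T) = 3.

rank(T) = 3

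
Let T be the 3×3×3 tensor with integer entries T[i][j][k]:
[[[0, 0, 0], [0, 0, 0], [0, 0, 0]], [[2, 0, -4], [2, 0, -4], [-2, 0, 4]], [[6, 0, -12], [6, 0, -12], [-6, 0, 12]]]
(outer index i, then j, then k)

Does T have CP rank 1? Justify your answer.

If T = a ∘ b ∘ c then every fibre of T is a multiple of the corresponding factor, so read the factors off the fibres through the nonzero entry T[1,0,0] = 2.
The mode-1 fibre T[:,0,0] = [0, 2, 6] gives a = [0, 1, 3] (primitive direction); the mode-2 fibre T[1,:,0] = [2, 2, -2] gives b = [1, 1, -1]; then c[k] = T[1,0,k] / (a[1]·b[0]) = [2, 0, -4] / 1 = [2, 0, -4].
Expanding [0, 1, 3] ∘ [1, 1, -1] ∘ [2, 0, -4] reproduces all 27 entries of T, so T = [0, 1, 3] ∘ [1, 1, -1] ∘ [2, 0, -4] and rank(T) ≤ 1.
Equivalently every frontal slice T[:,:,k] is c[k] times the rank-1 matrix [0, 1, 3] ∘ [1, 1, -1]. So T has rank 1 (it is nonzero).

Yes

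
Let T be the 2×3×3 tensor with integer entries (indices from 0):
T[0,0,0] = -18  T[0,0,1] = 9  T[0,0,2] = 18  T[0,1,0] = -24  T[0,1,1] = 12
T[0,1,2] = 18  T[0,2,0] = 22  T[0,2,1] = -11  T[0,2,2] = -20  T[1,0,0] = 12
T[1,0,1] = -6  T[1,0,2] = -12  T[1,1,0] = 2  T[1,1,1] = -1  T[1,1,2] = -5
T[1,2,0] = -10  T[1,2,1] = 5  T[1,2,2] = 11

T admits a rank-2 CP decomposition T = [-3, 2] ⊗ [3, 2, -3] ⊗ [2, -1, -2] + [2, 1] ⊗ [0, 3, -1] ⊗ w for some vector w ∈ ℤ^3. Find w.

w = [-2, 1, 1]

Subtract the known terms from T to get the rank-1 residual R = [2, 1] ⊗ [0, 3, -1] ⊗ w, so R[i,j,k] = a[i]·b[j]·w[k]. Pick indices with nonzero a[0]·b[1] = (2)·(3) = 6. Only the fibre through (0,1,·) is needed: R[0,1,:] = T[0,1,:] − Σₗ aₗ[0]bₗ[1]cₗ = [-24, 12, 18] − (-3)·(2)·[2, -1, -2] = [-12, 6, 6]. Then w[k] = R[0,1,k] / 6 for each k, giving w = [-12, 6, 6] / 6 = [-2, 1, 1].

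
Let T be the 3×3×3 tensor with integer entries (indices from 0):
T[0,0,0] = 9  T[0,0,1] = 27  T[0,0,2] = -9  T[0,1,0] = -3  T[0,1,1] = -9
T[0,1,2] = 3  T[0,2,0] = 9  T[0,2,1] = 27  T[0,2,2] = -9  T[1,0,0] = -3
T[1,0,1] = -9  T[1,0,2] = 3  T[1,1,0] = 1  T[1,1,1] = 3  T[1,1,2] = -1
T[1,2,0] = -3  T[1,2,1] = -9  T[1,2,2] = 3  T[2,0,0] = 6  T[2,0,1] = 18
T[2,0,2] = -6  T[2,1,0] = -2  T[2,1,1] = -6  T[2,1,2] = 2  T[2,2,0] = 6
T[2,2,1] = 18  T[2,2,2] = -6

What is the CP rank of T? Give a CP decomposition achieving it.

Lower bound: T ≠ 0 (e.g. T[0,0,0] = 9), so rank(T) ≥ 1.
Upper bound: if T = a (x) b (x) c then every fibre of T is a multiple of the corresponding factor, so read the factors off the fibres through the nonzero entry T[0,0,0] = 9.
The mode-1 fibre T[:,0,0] = [9, -3, 6] gives a = (3, -1, 2) (primitive direction); the mode-2 fibre T[0,:,0] = [9, -3, 9] gives b = (3, -1, 3); then c[k] = T[0,0,k] / (a[0]·b[0]) = [9, 27, -9] / 9 = (1, 3, -1).
Expanding (3, -1, 2) (x) (3, -1, 3) (x) (1, 3, -1) reproduces all 27 entries of T, so T = (3, -1, 2) (x) (3, -1, 3) (x) (1, 3, -1) and rank(T) ≤ 1.
These bounds meet, so rank(T) = 1.
Check entry T[0,1,1] = -9: (3)·(-1)·(3) = -9.

rank(T) = 1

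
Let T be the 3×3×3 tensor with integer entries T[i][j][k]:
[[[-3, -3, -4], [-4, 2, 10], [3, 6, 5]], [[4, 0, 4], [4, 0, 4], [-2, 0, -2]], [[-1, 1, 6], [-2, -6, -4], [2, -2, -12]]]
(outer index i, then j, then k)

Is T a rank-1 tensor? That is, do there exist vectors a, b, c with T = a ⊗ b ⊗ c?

No

The mode-2 unfolding of T (rows indexed by j, columns by (i,k) = (0,0), (0,1), (0,2), (1,0), (1,1), (1,2), (2,0), (2,1), (2,2)) is [[-3, -3, -4, 4, 0, 4, -1, 1, 6], [-4, 2, 10, 4, 0, 4, -2, -6, -4], [3, 6, 5, -2, 0, -2, 2, -2, -12]].
There the 3×3 minor on rows j ∈ {0, 1, 2}, columns (i,k) ∈ {(0,0), (0,1), (0,2)} is det [[-3, -3, -4], [-4, 2, 10], [3, 6, 5]] = 120 ≠ 0, so this unfolding has rank ≥ 3; CP rank is at least every unfolding rank, so rank(T) ≥ 3.
In particular rank(T) ≥ 3 > 1, so T is not rank-1.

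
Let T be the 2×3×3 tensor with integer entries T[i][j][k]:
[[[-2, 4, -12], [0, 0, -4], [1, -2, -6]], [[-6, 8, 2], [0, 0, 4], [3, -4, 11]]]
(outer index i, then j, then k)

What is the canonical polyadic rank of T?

Lower bound: the mode-3 unfolding of T (rows indexed by k, columns by (i,j) = (0,0), (0,1), (0,2), (1,0), (1,1), (1,2)) is [[-2, 0, 1, -6, 0, 3], [4, 0, -2, 8, 0, -4], [-12, -4, -6, 2, 4, 11]].
There the 3×3 minor on rows k ∈ {0, 1, 2}, columns (i,j) ∈ {(0,0), (0,1), (1,0)} is det [[-2, 0, -6], [4, 0, 8], [-12, -4, 2]] = 32 ≠ 0, so this unfolding has rank ≥ 3; CP rank is at least every unfolding rank, so rank(T) ≥ 3. (Flattening ranks never certify an upper bound on CP rank; for that we must actually write T with 3 rank-1 terms.)
Upper bound: T is a sum of 3 rank-1 terms, T = [0, 1] ⊗ [2, 0, -1] ⊗ [-2, 2, -1] + [1, -1] ⊗ [2, 1, 2] ⊗ [0, 0, -4] + [1, 1] ⊗ [2, 0, -1] ⊗ [-1, 2, -2] (written with every a and b primitive with positive leading entry and the scale carried by c; CP decompositions are not unique, and this one is verified by expanding entrywise), so rank(T) ≤ 3.
These bounds meet, so rank(T) = 3.
Check entry T[0,0,1] = 4: (0)·(2)·(2) + (1)·(2)·(0) + (1)·(2)·(2) = 4.

3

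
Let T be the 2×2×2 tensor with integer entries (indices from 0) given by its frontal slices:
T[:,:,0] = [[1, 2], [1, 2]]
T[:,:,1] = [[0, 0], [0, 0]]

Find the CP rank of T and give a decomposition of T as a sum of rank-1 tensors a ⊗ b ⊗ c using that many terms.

rank(T) = 1

Lower bound: T ≠ 0 (e.g. T[0,0,0] = 1), so rank(T) ≥ 1.
Upper bound: if T = a ⊗ b ⊗ c then every fibre of T is a multiple of the corresponding factor, so read the factors off the fibres through the nonzero entry T[0,0,0] = 1.
The mode-1 fibre T[:,0,0] = [1, 1] gives a = (1, 1) (primitive direction); the mode-2 fibre T[0,:,0] = [1, 2] gives b = (1, 2); then c[k] = T[0,0,k] / (a[0]·b[0]) = [1, 0] / 1 = (1, 0).
Expanding (1, 1) ⊗ (1, 2) ⊗ (1, 0) reproduces all 8 entries of T, so T = (1, 1) ⊗ (1, 2) ⊗ (1, 0) and rank(T) ≤ 1.
These bounds meet, so rank(T) = 1.
Check entry T[0,1,1] = 0: (1)·(2)·(0) = 0.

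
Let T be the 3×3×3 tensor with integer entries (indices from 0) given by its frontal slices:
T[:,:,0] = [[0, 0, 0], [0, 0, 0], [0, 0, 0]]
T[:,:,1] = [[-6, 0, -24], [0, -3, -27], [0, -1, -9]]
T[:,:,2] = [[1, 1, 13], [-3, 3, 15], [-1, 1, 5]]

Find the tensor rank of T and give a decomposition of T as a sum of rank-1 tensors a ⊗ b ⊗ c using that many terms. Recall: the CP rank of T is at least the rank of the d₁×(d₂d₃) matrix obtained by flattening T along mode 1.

Lower bound: in the mode-2 unfolding of T (rows indexed by j, columns by (i,k)) the 2×2 minor on rows j ∈ {0, 1}, columns (i,k) ∈ {(0,1), (0,2)} is det [[-6, 1], [0, 1]] = -6 ≠ 0, so that unfolding has rank ≥ 2 and hence rank(T) ≥ 2 (CP rank is at least every unfolding rank, though it can be larger).
Upper bound: with S_k = T[:,:,k], the two rank-1 terms a₁b₁ᵀ, a₂b₂ᵀ are the rank-1 members of the pencil x·S₁ + y·S₂.
The 2×2 minor of x·S₁ + y·S₂ on rows {0,1}, columns {0,1} is 18·x² − 21·xy + 6·y² = 3·(3·x − 2·y)(2·x − y), vanishing at (x:y) = (2:3) and (1:2).
M₁ = 2·S₁ + 3·S₂ = [[-9, 3, -9], [-9, 3, -9], [-3, 1, -3]] = −[3, 3, 1][3, -1, 3]ᵀ and M₂ = S₁ + 2·S₂ = [[-4, 2, 2], [-6, 3, 3], [-2, 1, 1]] = −[2, 3, 1][2, -1, -1]ᵀ, so take a₁ = [3, 3, 1], b₁ = [3, -1, 3], a₂ = [2, 3, 1], b₂ = [2, -1, -1].
Each slice is an integer combination of E₁ = a₁b₁ᵀ and E₂ = a₂b₂ᵀ: S₀ = 0, S₁ = −2·E₁ + 3·E₂, S₂ = E₁ − 2·E₂; reading off coefficients, c₁ = [0, -2, 1] and c₂ = [0, 3, -2].
Hence T = [3, 3, 1] ⊗ [3, -1, 3] ⊗ [0, -2, 1] + [2, 3, 1] ⊗ [2, -1, -1] ⊗ [0, 3, -2], so rank(T) ≤ 2.
These bounds meet, so rank(T) = 2.

rank(T) = 2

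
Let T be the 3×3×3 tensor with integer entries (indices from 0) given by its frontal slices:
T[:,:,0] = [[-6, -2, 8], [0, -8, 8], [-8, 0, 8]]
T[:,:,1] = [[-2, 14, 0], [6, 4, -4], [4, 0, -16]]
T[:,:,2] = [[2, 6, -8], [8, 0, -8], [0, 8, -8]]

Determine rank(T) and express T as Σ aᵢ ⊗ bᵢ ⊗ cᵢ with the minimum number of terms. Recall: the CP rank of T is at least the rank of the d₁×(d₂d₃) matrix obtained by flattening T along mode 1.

Lower bound: the mode-3 unfolding of T (rows indexed by k, columns by (i,j) = (0,0), (0,1), (0,2), (1,0), (1,1), (1,2), (2,0), (2,1), (2,2)) is [[-6, -2, 8, 0, -8, 8, -8, 0, 8], [-2, 14, 0, 6, 4, -4, 4, 0, -16], [2, 6, -8, 8, 0, -8, 0, 8, -8]].
There the 3×3 minor on rows k ∈ {0, 1, 2}, columns (i,j) ∈ {(0,0), (0,1), (0,2)} is det [[-6, -2, 8], [-2, 14, 0], [2, 6, -8]] = 384 ≠ 0, so this unfolding has rank ≥ 3; CP rank is at least every unfolding rank, so rank(T) ≥ 3. (This is only a lower bound: in general the CP rank may exceed every unfolding rank, so we still need to exhibit 3 rank-1 terms summing to T.)
Upper bound: T is a sum of 3 rank-1 terms, T = [1, -2, 2] ⊗ [1, -1, 0] ⊗ [-2, -2, -2] + [1, 1, 1] ⊗ [1, 1, -2] ⊗ [-4, 4, 4] + [2, 1, -2] ⊗ [1, -2, -2] ⊗ [0, -2, 0] (one valid choice — decompositions are not unique — normalised so each a, b is primitive with positive first nonzero entry; check it by expanding all entries), so rank(T) ≤ 3.
These bounds meet, so rank(T) = 3.

rank(T) = 3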